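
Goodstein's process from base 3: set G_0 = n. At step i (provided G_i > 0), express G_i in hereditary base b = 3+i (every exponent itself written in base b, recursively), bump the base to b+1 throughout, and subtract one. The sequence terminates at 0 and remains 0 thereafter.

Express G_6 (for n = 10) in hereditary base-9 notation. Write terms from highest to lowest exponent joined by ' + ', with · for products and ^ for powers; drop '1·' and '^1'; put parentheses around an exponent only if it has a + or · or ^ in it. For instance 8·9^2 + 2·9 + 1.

4·9

base 3: 10 = 3^2 + 1; at 4: 4^2 + 1 = 17; next = 16
base 4: 16 = 4^2; at 5: 5^2 = 25; next = 24
base 5: 24 = 4·5 + 4; at 6: 4·6 + 4 = 28; next = 27
base 6: 27 = 4·6 + 3; at 7: 4·7 + 3 = 31; next = 30
base 7: 30 = 4·7 + 2; at 8: 4·8 + 2 = 34; next = 33
base 8: 33 = 4·8 + 1; at 9: 4·9 + 1 = 37; next = 36
base 9: 36 = 4·9; at 10: 4·10 = 40; next = 39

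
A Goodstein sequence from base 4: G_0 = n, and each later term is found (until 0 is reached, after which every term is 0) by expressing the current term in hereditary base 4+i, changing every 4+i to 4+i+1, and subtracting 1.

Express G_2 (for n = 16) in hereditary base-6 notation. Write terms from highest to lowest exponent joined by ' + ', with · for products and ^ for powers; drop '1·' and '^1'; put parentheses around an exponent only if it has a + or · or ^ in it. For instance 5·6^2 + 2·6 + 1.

i=0: 16 = 4^2 (b=4); 4→5: 5^2 = 25; 25−1 = 24
i=1: 24 = 4·5 + 4 (b=5); 5→6: 4·6 + 4 = 28; 28−1 = 27
i=2: 27 = 4·6 + 3 (b=6); 6→7: 4·7 + 3 = 31; 31−1 = 30

4·6 + 3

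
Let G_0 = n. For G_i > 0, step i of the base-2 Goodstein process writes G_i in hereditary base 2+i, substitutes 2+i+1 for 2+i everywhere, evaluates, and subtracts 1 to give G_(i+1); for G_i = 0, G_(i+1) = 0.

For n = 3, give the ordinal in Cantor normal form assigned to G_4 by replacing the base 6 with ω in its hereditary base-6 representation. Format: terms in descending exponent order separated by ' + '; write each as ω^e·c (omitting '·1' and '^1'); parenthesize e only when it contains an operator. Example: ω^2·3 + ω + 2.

1

G_0=3  [base 2] 2 + 1  →[2↦3]→  3 + 1 = 4  −1 ⇒ G_1=3
G_1=3  [base 3] 3  →[3↦4]→  4 = 4  −1 ⇒ G_2=3
G_2=3  [base 4] 3  →[4↦5]→  3 = 3  −1 ⇒ G_3=2
G_3=2  [base 5] 2  →[5↦6]→  2 = 2  −1 ⇒ G_4=1
G_4=1  [base 6] 1  →[6↦7]→  1 = 1  −1 ⇒ G_5=0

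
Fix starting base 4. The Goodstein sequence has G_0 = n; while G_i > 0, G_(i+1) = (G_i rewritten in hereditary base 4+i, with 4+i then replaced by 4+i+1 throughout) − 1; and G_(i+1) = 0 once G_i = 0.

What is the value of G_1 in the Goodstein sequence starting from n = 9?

10

9 —HB4→ 2·4 + 1 —bump→ 2·5 + 1 = 11 —(−1)→ 10
10 —HB5→ 2·5 —bump→ 2·6 = 12 —(−1)→ 11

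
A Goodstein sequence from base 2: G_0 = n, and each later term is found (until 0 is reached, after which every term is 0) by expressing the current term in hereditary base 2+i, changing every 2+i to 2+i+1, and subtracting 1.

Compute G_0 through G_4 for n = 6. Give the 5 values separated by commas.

G_0 = 6. HB_2(6) = 2^2 + 2. Bump = 30. G_1 = 29.
G_1 = 29. HB_3(29) = 3^3 + 2. Bump = 258. G_2 = 257.
G_2 = 257. HB_4(257) = 4^4 + 1. Bump = 3126. G_3 = 3125.
G_3 = 3125. HB_5(3125) = 5^5. Bump = 46656. G_4 = 46655.

6, 29, 257, 3125, 46655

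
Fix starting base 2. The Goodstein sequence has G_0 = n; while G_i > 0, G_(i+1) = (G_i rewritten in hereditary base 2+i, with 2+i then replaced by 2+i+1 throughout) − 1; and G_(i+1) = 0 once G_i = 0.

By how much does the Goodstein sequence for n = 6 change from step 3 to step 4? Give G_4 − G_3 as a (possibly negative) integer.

G_0 = 6. HB_2(6) = 2^2 + 2. Bump = 30. G_1 = 29.
G_1 = 29. HB_3(29) = 3^3 + 2. Bump = 258. G_2 = 257.
G_2 = 257. HB_4(257) = 4^4 + 1. Bump = 3126. G_3 = 3125.
G_3 = 3125. HB_5(3125) = 5^5. Bump = 46656. G_4 = 46655.

43530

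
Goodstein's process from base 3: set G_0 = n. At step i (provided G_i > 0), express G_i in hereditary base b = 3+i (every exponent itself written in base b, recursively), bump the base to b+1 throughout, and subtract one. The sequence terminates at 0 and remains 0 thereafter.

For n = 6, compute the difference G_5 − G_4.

0

base 3: 6 = 2·3; at 4: 2·4 = 8; next = 7
base 4: 7 = 4 + 3; at 5: 5 + 3 = 8; next = 7
base 5: 7 = 5 + 2; at 6: 6 + 2 = 8; next = 7
base 6: 7 = 6 + 1; at 7: 7 + 1 = 8; next = 7
base 7: 7 = 7; at 8: 8 = 8; next = 7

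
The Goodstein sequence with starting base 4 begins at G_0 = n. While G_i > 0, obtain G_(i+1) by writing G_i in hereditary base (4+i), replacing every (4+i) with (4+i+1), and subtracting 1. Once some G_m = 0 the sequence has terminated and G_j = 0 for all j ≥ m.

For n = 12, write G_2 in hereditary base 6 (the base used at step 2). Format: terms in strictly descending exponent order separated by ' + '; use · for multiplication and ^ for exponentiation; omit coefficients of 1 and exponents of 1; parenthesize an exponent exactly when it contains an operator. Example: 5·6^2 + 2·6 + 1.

2·6 + 3

(0) 12|_4 = 3·4 ↦ 3·5|_5 = 15 ⇒ 14
(1) 14|_5 = 2·5 + 4 ↦ 2·6 + 4|_6 = 16 ⇒ 15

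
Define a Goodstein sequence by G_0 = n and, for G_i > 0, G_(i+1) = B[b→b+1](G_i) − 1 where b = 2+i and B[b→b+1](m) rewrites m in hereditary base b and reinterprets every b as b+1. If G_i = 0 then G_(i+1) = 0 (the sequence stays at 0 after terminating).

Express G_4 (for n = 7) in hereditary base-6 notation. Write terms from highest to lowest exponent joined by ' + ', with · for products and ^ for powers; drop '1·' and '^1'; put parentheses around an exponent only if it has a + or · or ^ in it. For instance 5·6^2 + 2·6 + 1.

6^6 + 1

step 0: 7 = 2^2 + 2 + 1; sub 3 for 2: 3^3 + 3 + 1; = 31; G_1 = 31−1 = 30
step 1: 30 = 3^3 + 3; sub 4 for 3: 4^4 + 4; = 260; G_2 = 260−1 = 259
step 2: 259 = 4^4 + 3; sub 5 for 4: 5^5 + 3; = 3128; G_3 = 3128−1 = 3127
step 3: 3127 = 5^5 + 2; sub 6 for 5: 6^6 + 2; = 46658; G_4 = 46658−1 = 46657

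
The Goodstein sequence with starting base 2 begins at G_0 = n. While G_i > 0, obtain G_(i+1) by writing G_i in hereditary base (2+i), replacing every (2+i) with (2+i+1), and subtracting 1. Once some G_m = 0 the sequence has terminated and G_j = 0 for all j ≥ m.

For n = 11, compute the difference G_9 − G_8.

(0) 11|_2 = 2^(2 + 1) + 2 + 1 ↦ 3^(3 + 1) + 3 + 1|_3 = 85 ⇒ 84
(1) 84|_3 = 3^(3 + 1) + 3 ↦ 4^(4 + 1) + 4|_4 = 1028 ⇒ 1027
(2) 1027|_4 = 4^(4 + 1) + 3 ↦ 5^(5 + 1) + 3|_5 = 15628 ⇒ 15627
(3) 15627|_5 = 5^(5 + 1) + 2 ↦ 6^(6 + 1) + 2|_6 = 279938 ⇒ 279937
(4) 279937|_6 = 6^(6 + 1) + 1 ↦ 7^(7 + 1) + 1|_7 = 5764802 ⇒ 5764801
(5) 5764801|_7 = 7^(7 + 1) ↦ 8^(8 + 1)|_8 = 134217728 ⇒ 134217727
(6) 134217727|_8 = 7·8^8 + 7·8^7 + 7·8^6 + 7·8^5 + 7·8^4 + 7·8^3 + 7·8^2 + 7·8 + 7 ↦ 7·9^9 + 7·9^7 + 7·9^6 + 7·9^5 + 7·9^4 + 7·9^3 + 7·9^2 + 7·9 + 7|_9 = 2749609303 ⇒ 2749609302
(7) 2749609302|_9 = 7·9^9 + 7·9^7 + 7·9^6 + 7·9^5 + 7·9^4 + 7·9^3 + 7·9^2 + 7·9 + 6 ↦ 7·10^10 + 7·10^7 + 7·10^6 + 7·10^5 + 7·10^4 + 7·10^3 + 7·10^2 + 7·10 + 6|_10 = 70077777776 ⇒ 70077777775
(8) 70077777775|_10 = 7·10^10 + 7·10^7 + 7·10^6 + 7·10^5 + 7·10^4 + 7·10^3 + 7·10^2 + 7·10 + 5 ↦ 7·11^11 + 7·11^7 + 7·11^6 + 7·11^5 + 7·11^4 + 7·11^3 + 7·11^2 + 7·11 + 5|_11 = 1997331745491 ⇒ 1997331745490

1927253967715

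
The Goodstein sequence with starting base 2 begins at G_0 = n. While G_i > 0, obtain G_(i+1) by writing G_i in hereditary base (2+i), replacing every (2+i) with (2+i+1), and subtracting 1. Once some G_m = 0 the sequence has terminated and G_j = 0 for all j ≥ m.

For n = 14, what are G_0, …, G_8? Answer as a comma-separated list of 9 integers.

14, 110, 1281, 18750, 326591, 5862840, 134404971, 3487116548, 100000555551

14 —HB2→ 2^(2 + 1) + 2^2 + 2 —bump→ 3^(3 + 1) + 3^3 + 3 = 111 —(−1)→ 110
110 —HB3→ 3^(3 + 1) + 3^3 + 2 —bump→ 4^(4 + 1) + 4^4 + 2 = 1282 —(−1)→ 1281
1281 —HB4→ 4^(4 + 1) + 4^4 + 1 —bump→ 5^(5 + 1) + 5^5 + 1 = 18751 —(−1)→ 18750
18750 —HB5→ 5^(5 + 1) + 5^5 —bump→ 6^(6 + 1) + 6^6 = 326592 —(−1)→ 326591
326591 —HB6→ 6^(6 + 1) + 5·6^5 + 5·6^4 + 5·6^3 + 5·6^2 + 5·6 + 5 —bump→ 7^(7 + 1) + 5·7^5 + 5·7^4 + 5·7^3 + 5·7^2 + 5·7 + 5 = 5862841 —(−1)→ 5862840
5862840 —HB7→ 7^(7 + 1) + 5·7^5 + 5·7^4 + 5·7^3 + 5·7^2 + 5·7 + 4 —bump→ 8^(8 + 1) + 5·8^5 + 5·8^4 + 5·8^3 + 5·8^2 + 5·8 + 4 = 134404972 —(−1)→ 134404971
134404971 —HB8→ 8^(8 + 1) + 5·8^5 + 5·8^4 + 5·8^3 + 5·8^2 + 5·8 + 3 —bump→ 9^(9 + 1) + 5·9^5 + 5·9^4 + 5·9^3 + 5·9^2 + 5·9 + 3 = 3487116549 —(−1)→ 3487116548
3487116548 —HB9→ 9^(9 + 1) + 5·9^5 + 5·9^4 + 5·9^3 + 5·9^2 + 5·9 + 2 —bump→ 10^(10 + 1) + 5·10^5 + 5·10^4 + 5·10^3 + 5·10^2 + 5·10 + 2 = 100000555552 —(−1)→ 100000555551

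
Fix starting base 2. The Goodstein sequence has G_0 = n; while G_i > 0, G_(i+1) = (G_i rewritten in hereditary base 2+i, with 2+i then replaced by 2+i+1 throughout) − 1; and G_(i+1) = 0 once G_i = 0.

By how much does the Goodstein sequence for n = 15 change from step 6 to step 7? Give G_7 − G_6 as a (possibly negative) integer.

3373455337

i=0: 15 = 2^(2 + 1) + 2^2 + 2 + 1 (b=2); 2→3: 3^(3 + 1) + 3^3 + 3 + 1 = 112; 112−1 = 111
i=1: 111 = 3^(3 + 1) + 3^3 + 3 (b=3); 3→4: 4^(4 + 1) + 4^4 + 4 = 1284; 1284−1 = 1283
i=2: 1283 = 4^(4 + 1) + 4^4 + 3 (b=4); 4→5: 5^(5 + 1) + 5^5 + 3 = 18753; 18753−1 = 18752
i=3: 18752 = 5^(5 + 1) + 5^5 + 2 (b=5); 5→6: 6^(6 + 1) + 6^6 + 2 = 326594; 326594−1 = 326593
i=4: 326593 = 6^(6 + 1) + 6^6 + 1 (b=6); 6→7: 7^(7 + 1) + 7^7 + 1 = 6588345; 6588345−1 = 6588344
i=5: 6588344 = 7^(7 + 1) + 7^7 (b=7); 7→8: 8^(8 + 1) + 8^8 = 150994944; 150994944−1 = 150994943
i=6: 150994943 = 8^(8 + 1) + 7·8^7 + 7·8^6 + 7·8^5 + 7·8^4 + 7·8^3 + 7·8^2 + 7·8 + 7 (b=8); 8→9: 9^(9 + 1) + 7·9^7 + 7·9^6 + 7·9^5 + 7·9^4 + 7·9^3 + 7·9^2 + 7·9 + 7 = 3524450281; 3524450281−1 = 3524450280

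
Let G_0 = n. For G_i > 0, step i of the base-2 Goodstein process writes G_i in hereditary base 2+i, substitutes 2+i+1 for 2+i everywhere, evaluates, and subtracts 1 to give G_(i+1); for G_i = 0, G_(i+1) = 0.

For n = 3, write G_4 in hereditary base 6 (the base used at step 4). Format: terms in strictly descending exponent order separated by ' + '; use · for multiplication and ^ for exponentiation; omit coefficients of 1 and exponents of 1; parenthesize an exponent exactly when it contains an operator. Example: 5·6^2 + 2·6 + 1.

i=0: 3 = 2 + 1 (b=2); 2→3: 3 + 1 = 4; 4−1 = 3
i=1: 3 = 3 (b=3); 3→4: 4 = 4; 4−1 = 3
i=2: 3 = 3 (b=4); 4→5: 3 = 3; 3−1 = 2
i=3: 2 = 2 (b=5); 5→6: 2 = 2; 2−1 = 1

1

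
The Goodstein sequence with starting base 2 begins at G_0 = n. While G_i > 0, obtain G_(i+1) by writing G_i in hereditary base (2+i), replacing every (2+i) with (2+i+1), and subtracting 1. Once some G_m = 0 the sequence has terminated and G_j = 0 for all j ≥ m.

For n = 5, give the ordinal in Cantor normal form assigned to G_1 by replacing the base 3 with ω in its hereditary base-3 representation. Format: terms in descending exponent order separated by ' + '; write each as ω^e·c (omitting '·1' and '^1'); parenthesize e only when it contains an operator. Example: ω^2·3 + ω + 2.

G_0 = 5. HB_2(5) = 2^2 + 1. Bump = 28. G_1 = 27.
G_1 = 27. HB_3(27) = 3^3. Bump = 256. G_2 = 255.

ω^ω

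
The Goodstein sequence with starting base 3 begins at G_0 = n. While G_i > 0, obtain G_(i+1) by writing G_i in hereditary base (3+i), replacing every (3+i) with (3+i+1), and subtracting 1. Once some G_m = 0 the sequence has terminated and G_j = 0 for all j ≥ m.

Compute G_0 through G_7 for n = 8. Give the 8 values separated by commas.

G_0 = 8. HB_3(8) = 2·3 + 2. Bump = 10. G_1 = 9.
G_1 = 9. HB_4(9) = 2·4 + 1. Bump = 11. G_2 = 10.
G_2 = 10. HB_5(10) = 2·5. Bump = 12. G_3 = 11.
G_3 = 11. HB_6(11) = 6 + 5. Bump = 12. G_4 = 11.
G_4 = 11. HB_7(11) = 7 + 4. Bump = 12. G_5 = 11.
G_5 = 11. HB_8(11) = 8 + 3. Bump = 12. G_6 = 11.
G_6 = 11. HB_9(11) = 9 + 2. Bump = 12. G_7 = 11.

8, 9, 10, 11, 11, 11, 11, 11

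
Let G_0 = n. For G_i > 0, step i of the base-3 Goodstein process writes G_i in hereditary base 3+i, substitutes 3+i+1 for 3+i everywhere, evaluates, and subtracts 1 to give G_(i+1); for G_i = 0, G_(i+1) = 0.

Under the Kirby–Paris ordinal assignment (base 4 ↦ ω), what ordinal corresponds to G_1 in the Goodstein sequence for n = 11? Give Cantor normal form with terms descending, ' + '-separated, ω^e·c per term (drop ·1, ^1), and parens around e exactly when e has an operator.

base 3: 11 = 3^2 + 2; at 4: 4^2 + 2 = 18; next = 17
base 4: 17 = 4^2 + 1; at 5: 5^2 + 1 = 26; next = 25

ω^2 + 1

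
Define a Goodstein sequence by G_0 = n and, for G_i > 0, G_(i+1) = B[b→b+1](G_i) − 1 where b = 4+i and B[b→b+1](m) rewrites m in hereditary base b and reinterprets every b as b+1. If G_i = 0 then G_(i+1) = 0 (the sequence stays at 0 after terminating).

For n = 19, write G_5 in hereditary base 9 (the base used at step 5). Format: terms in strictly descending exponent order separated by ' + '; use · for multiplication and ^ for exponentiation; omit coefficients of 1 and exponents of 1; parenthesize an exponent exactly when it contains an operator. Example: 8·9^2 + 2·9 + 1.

7·9 + 6

base 4: 19 = 4^2 + 3; at 5: 5^2 + 3 = 28; next = 27
base 5: 27 = 5^2 + 2; at 6: 6^2 + 2 = 38; next = 37
base 6: 37 = 6^2 + 1; at 7: 7^2 + 1 = 50; next = 49
base 7: 49 = 7^2; at 8: 8^2 = 64; next = 63
base 8: 63 = 7·8 + 7; at 9: 7·9 + 7 = 70; next = 69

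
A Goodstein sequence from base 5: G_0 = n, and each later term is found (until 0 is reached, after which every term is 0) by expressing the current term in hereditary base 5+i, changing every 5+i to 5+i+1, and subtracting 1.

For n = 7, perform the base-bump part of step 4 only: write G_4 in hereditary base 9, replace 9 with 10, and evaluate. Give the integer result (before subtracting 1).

6

i=0: 7 = 5 + 2 (b=5); 5→6: 6 + 2 = 8; 8−1 = 7
i=1: 7 = 6 + 1 (b=6); 6→7: 7 + 1 = 8; 8−1 = 7
i=2: 7 = 7 (b=7); 7→8: 8 = 8; 8−1 = 7
i=3: 7 = 7 (b=8); 8→9: 7 = 7; 7−1 = 6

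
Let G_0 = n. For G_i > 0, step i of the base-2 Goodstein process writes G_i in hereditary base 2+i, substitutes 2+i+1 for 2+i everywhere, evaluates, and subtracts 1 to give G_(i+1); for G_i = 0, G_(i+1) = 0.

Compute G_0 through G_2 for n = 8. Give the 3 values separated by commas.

step 0: 8 = 2^(2 + 1); sub 3 for 2: 3^(3 + 1); = 81; G_1 = 81−1 = 80
step 1: 80 = 2·3^3 + 2·3^2 + 2·3 + 2; sub 4 for 3: 2·4^4 + 2·4^2 + 2·4 + 2; = 554; G_2 = 554−1 = 553

8, 80, 553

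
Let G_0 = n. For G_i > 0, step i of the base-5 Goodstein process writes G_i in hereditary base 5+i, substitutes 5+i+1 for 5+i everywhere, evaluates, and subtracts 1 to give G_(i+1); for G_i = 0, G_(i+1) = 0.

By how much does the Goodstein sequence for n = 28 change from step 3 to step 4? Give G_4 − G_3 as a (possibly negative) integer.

base 5: 28 = 5^2 + 3; at 6: 6^2 + 3 = 39; next = 38
base 6: 38 = 6^2 + 2; at 7: 7^2 + 2 = 51; next = 50
base 7: 50 = 7^2 + 1; at 8: 8^2 + 1 = 65; next = 64
base 8: 64 = 8^2; at 9: 9^2 = 81; next = 80

16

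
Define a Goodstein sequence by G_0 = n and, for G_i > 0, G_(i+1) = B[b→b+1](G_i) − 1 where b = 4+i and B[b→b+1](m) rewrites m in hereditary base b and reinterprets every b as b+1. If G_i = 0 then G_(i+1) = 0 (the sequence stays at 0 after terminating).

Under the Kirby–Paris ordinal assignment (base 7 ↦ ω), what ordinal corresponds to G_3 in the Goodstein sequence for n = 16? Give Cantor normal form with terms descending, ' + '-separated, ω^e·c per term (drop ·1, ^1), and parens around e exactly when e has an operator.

16 —HB4→ 4^2 —bump→ 5^2 = 25 —(−1)→ 24
24 —HB5→ 4·5 + 4 —bump→ 4·6 + 4 = 28 —(−1)→ 27
27 —HB6→ 4·6 + 3 —bump→ 4·7 + 3 = 31 —(−1)→ 30
30 —HB7→ 4·7 + 2 —bump→ 4·8 + 2 = 34 —(−1)→ 33

ω·4 + 2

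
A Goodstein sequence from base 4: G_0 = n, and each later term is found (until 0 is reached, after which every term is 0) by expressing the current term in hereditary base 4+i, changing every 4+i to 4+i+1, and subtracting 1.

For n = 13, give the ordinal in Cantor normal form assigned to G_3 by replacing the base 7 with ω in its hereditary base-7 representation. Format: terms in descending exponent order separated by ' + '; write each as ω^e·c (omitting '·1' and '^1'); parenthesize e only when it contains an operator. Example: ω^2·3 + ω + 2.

ω·2 + 4

i=0: 13 = 3·4 + 1 (b=4); 4→5: 3·5 + 1 = 16; 16−1 = 15
i=1: 15 = 3·5 (b=5); 5→6: 3·6 = 18; 18−1 = 17
i=2: 17 = 2·6 + 5 (b=6); 6→7: 2·7 + 5 = 19; 19−1 = 18
i=3: 18 = 2·7 + 4 (b=7); 7→8: 2·8 + 4 = 20; 20−1 = 19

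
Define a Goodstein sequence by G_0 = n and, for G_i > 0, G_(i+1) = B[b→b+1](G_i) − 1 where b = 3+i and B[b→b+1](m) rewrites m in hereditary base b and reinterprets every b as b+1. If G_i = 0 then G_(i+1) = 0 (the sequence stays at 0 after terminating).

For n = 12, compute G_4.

49

G_0 = 12. HB_3(12) = 3^2 + 3. Bump = 20. G_1 = 19.
G_1 = 19. HB_4(19) = 4^2 + 3. Bump = 28. G_2 = 27.
G_2 = 27. HB_5(27) = 5^2 + 2. Bump = 38. G_3 = 37.
G_3 = 37. HB_6(37) = 6^2 + 1. Bump = 50. G_4 = 49.
G_4 = 49. HB_7(49) = 7^2. Bump = 64. G_5 = 63.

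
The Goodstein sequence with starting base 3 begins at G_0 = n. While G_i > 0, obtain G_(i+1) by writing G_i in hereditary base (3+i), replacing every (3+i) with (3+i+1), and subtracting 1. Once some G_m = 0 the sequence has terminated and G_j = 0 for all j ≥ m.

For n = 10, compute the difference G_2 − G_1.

G_0=10  [base 3] 3^2 + 1  →[3↦4]→  4^2 + 1 = 17  −1 ⇒ G_1=16
G_1=16  [base 4] 4^2  →[4↦5]→  5^2 = 25  −1 ⇒ G_2=24

8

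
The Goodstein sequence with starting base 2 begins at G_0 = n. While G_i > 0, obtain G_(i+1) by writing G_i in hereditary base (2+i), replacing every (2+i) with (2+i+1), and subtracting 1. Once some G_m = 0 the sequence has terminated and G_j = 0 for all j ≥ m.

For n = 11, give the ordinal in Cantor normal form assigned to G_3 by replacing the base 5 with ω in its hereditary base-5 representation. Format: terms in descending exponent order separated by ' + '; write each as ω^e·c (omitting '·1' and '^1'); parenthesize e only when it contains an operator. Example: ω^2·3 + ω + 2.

ω^(ω + 1) + 2

i=0: 11 = 2^(2 + 1) + 2 + 1 (b=2); 2→3: 3^(3 + 1) + 3 + 1 = 85; 85−1 = 84
i=1: 84 = 3^(3 + 1) + 3 (b=3); 3→4: 4^(4 + 1) + 4 = 1028; 1028−1 = 1027
i=2: 1027 = 4^(4 + 1) + 3 (b=4); 4→5: 5^(5 + 1) + 3 = 15628; 15628−1 = 15627
i=3: 15627 = 5^(5 + 1) + 2 (b=5); 5→6: 6^(6 + 1) + 2 = 279938; 279938−1 = 279937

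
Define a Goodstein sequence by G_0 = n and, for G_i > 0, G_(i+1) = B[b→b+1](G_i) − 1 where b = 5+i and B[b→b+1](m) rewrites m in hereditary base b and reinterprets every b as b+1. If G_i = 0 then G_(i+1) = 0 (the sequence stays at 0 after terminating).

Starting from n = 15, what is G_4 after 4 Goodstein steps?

20

G_0 = 15. HB_5(15) = 3·5. Bump = 18. G_1 = 17.
G_1 = 17. HB_6(17) = 2·6 + 5. Bump = 19. G_2 = 18.
G_2 = 18. HB_7(18) = 2·7 + 4. Bump = 20. G_3 = 19.
G_3 = 19. HB_8(19) = 2·8 + 3. Bump = 21. G_4 = 20.
G_4 = 20. HB_9(20) = 2·9 + 2. Bump = 22. G_5 = 21.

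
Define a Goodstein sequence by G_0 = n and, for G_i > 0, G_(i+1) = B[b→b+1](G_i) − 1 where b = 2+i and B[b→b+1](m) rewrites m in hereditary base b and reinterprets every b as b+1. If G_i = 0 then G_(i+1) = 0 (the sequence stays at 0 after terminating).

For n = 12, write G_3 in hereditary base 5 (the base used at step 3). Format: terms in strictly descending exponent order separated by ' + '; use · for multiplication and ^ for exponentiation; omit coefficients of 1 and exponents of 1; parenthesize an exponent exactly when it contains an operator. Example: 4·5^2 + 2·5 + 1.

G_0 = 12. HB_2(12) = 2^(2 + 1) + 2^2. Bump = 108. G_1 = 107.
G_1 = 107. HB_3(107) = 3^(3 + 1) + 2·3^2 + 2·3 + 2. Bump = 1066. G_2 = 1065.
G_2 = 1065. HB_4(1065) = 4^(4 + 1) + 2·4^2 + 2·4 + 1. Bump = 15686. G_3 = 15685.
G_3 = 15685. HB_5(15685) = 5^(5 + 1) + 2·5^2 + 2·5. Bump = 280020. G_4 = 280019.

5^(5 + 1) + 2·5^2 + 2·5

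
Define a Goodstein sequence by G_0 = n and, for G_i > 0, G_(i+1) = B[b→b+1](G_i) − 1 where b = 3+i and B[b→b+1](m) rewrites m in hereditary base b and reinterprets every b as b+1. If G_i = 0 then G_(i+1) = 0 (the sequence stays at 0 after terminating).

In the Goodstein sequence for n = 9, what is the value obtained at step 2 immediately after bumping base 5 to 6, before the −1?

20

base 3: 9 = 3^2; at 4: 4^2 = 16; next = 15
base 4: 15 = 3·4 + 3; at 5: 3·5 + 3 = 18; next = 17
base 5: 17 = 3·5 + 2; at 6: 3·6 + 2 = 20; next = 19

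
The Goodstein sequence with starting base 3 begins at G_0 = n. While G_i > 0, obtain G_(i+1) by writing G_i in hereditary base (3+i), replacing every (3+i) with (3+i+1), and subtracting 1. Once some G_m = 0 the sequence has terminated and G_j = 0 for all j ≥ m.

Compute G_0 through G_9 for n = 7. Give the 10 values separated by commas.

7, 8, 9, 9, 9, 9, 9, 9, 8, 7

G_0=7  [base 3] 2·3 + 1  →[3↦4]→  2·4 + 1 = 9  −1 ⇒ G_1=8
G_1=8  [base 4] 2·4  →[4↦5]→  2·5 = 10  −1 ⇒ G_2=9
G_2=9  [base 5] 5 + 4  →[5↦6]→  6 + 4 = 10  −1 ⇒ G_3=9
G_3=9  [base 6] 6 + 3  →[6↦7]→  7 + 3 = 10  −1 ⇒ G_4=9
G_4=9  [base 7] 7 + 2  →[7↦8]→  8 + 2 = 10  −1 ⇒ G_5=9
G_5=9  [base 8] 8 + 1  →[8↦9]→  9 + 1 = 10  −1 ⇒ G_6=9
G_6=9  [base 9] 9  →[9↦10]→  10 = 10  −1 ⇒ G_7=9
G_7=9  [base 10] 9  →[10↦11]→  9 = 9  −1 ⇒ G_8=8
G_8=8  [base 11] 8  →[11↦12]→  8 = 8  −1 ⇒ G_9=7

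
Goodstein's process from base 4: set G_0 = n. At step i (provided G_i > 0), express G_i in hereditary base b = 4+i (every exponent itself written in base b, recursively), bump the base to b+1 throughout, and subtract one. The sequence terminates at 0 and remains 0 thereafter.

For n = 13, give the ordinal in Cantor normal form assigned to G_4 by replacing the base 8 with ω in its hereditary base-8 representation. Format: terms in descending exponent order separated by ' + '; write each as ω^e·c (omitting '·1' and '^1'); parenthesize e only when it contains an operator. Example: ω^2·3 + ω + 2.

ω·2 + 3

G_0 = 13. HB_4(13) = 3·4 + 1. Bump = 16. G_1 = 15.
G_1 = 15. HB_5(15) = 3·5. Bump = 18. G_2 = 17.
G_2 = 17. HB_6(17) = 2·6 + 5. Bump = 19. G_3 = 18.
G_3 = 18. HB_7(18) = 2·7 + 4. Bump = 20. G_4 = 19.
G_4 = 19. HB_8(19) = 2·8 + 3. Bump = 21. G_5 = 20.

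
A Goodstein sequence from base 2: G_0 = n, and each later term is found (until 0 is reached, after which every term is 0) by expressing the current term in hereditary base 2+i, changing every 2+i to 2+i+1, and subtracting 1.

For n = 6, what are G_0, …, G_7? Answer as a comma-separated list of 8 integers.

6, 29, 257, 3125, 46655, 98039, 187243, 332147

step 0: 6 = 2^2 + 2; sub 3 for 2: 3^3 + 3; = 30; G_1 = 30−1 = 29
step 1: 29 = 3^3 + 2; sub 4 for 3: 4^4 + 2; = 258; G_2 = 258−1 = 257
step 2: 257 = 4^4 + 1; sub 5 for 4: 5^5 + 1; = 3126; G_3 = 3126−1 = 3125
step 3: 3125 = 5^5; sub 6 for 5: 6^6; = 46656; G_4 = 46656−1 = 46655
step 4: 46655 = 5·6^5 + 5·6^4 + 5·6^3 + 5·6^2 + 5·6 + 5; sub 7 for 6: 5·7^5 + 5·7^4 + 5·7^3 + 5·7^2 + 5·7 + 5; = 98040; G_5 = 98040−1 = 98039
step 5: 98039 = 5·7^5 + 5·7^4 + 5·7^3 + 5·7^2 + 5·7 + 4; sub 8 for 7: 5·8^5 + 5·8^4 + 5·8^3 + 5·8^2 + 5·8 + 4; = 187244; G_6 = 187244−1 = 187243
step 6: 187243 = 5·8^5 + 5·8^4 + 5·8^3 + 5·8^2 + 5·8 + 3; sub 9 for 8: 5·9^5 + 5·9^4 + 5·9^3 + 5·9^2 + 5·9 + 3; = 332148; G_7 = 332148−1 = 332147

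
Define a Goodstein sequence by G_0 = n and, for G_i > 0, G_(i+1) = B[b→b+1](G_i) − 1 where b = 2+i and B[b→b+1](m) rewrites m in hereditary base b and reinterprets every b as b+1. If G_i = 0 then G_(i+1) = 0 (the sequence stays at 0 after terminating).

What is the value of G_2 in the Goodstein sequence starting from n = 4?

4 —HB2→ 2^2 —bump→ 3^3 = 27 —(−1)→ 26
26 —HB3→ 2·3^2 + 2·3 + 2 —bump→ 2·4^2 + 2·4 + 2 = 42 —(−1)→ 41
41 —HB4→ 2·4^2 + 2·4 + 1 —bump→ 2·5^2 + 2·5 + 1 = 61 —(−1)→ 60

41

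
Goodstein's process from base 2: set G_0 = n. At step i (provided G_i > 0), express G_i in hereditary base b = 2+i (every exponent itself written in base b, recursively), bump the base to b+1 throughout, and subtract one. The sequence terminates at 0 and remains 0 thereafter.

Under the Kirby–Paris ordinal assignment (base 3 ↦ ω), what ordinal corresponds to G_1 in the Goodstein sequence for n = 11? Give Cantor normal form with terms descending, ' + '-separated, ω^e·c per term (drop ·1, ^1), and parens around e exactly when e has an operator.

G_0 = 11. HB_2(11) = 2^(2 + 1) + 2 + 1. Bump = 85. G_1 = 84.
G_1 = 84. HB_3(84) = 3^(3 + 1) + 3. Bump = 1028. G_2 = 1027.

ω^(ω + 1) + ω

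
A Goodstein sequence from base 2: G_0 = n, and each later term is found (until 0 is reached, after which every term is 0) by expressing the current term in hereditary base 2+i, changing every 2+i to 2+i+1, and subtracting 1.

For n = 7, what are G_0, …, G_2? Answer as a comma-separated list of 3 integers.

7, 30, 259

G_0 = 7. HB_2(7) = 2^2 + 2 + 1. Bump = 31. G_1 = 30.
G_1 = 30. HB_3(30) = 3^3 + 3. Bump = 260. G_2 = 259.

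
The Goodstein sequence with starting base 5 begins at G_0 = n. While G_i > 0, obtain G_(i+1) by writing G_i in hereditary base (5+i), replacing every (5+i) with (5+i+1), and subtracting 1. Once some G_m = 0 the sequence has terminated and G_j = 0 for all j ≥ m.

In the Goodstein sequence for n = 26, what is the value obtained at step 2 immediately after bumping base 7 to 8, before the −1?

step 0: 26 = 5^2 + 1; sub 6 for 5: 6^2 + 1; = 37; G_1 = 37−1 = 36
step 1: 36 = 6^2; sub 7 for 6: 7^2; = 49; G_2 = 49−1 = 48
step 2: 48 = 6·7 + 6; sub 8 for 7: 6·8 + 6; = 54; G_3 = 54−1 = 53

54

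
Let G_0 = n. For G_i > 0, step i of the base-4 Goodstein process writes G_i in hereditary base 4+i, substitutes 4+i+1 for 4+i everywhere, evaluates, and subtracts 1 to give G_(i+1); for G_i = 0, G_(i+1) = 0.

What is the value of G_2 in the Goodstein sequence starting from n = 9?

G_0=9  [base 4] 2·4 + 1  →[4↦5]→  2·5 + 1 = 11  −1 ⇒ G_1=10
G_1=10  [base 5] 2·5  →[5↦6]→  2·6 = 12  −1 ⇒ G_2=11
G_2=11  [base 6] 6 + 5  →[6↦7]→  7 + 5 = 12  −1 ⇒ G_3=11

11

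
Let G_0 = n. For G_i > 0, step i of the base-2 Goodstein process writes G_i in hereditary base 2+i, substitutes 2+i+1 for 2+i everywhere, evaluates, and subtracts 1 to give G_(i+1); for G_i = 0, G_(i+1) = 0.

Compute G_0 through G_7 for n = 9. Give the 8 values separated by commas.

9, 81, 1023, 9842, 140743, 2471826, 50333399, 1162263921

base 2: 9 = 2^(2 + 1) + 1; at 3: 3^(3 + 1) + 1 = 82; next = 81
base 3: 81 = 3^(3 + 1); at 4: 4^(4 + 1) = 1024; next = 1023
base 4: 1023 = 3·4^4 + 3·4^3 + 3·4^2 + 3·4 + 3; at 5: 3·5^5 + 3·5^3 + 3·5^2 + 3·5 + 3 = 9843; next = 9842
base 5: 9842 = 3·5^5 + 3·5^3 + 3·5^2 + 3·5 + 2; at 6: 3·6^6 + 3·6^3 + 3·6^2 + 3·6 + 2 = 140744; next = 140743
base 6: 140743 = 3·6^6 + 3·6^3 + 3·6^2 + 3·6 + 1; at 7: 3·7^7 + 3·7^3 + 3·7^2 + 3·7 + 1 = 2471827; next = 2471826
base 7: 2471826 = 3·7^7 + 3·7^3 + 3·7^2 + 3·7; at 8: 3·8^8 + 3·8^3 + 3·8^2 + 3·8 = 50333400; next = 50333399
base 8: 50333399 = 3·8^8 + 3·8^3 + 3·8^2 + 2·8 + 7; at 9: 3·9^9 + 3·9^3 + 3·9^2 + 2·9 + 7 = 1162263922; next = 1162263921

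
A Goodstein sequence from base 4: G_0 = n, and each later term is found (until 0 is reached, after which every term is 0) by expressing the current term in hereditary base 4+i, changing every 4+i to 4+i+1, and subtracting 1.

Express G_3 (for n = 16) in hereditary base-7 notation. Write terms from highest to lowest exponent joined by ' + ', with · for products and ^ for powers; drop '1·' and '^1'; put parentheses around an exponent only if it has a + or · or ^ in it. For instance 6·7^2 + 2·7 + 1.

4·7 + 2

[0] 16 ≡ 4^2 (base 4). Lift 5: 25. −1: 24.
[1] 24 ≡ 4·5 + 4 (base 5). Lift 6: 28. −1: 27.
[2] 27 ≡ 4·6 + 3 (base 6). Lift 7: 31. −1: 30.
[3] 30 ≡ 4·7 + 2 (base 7). Lift 8: 34. −1: 33.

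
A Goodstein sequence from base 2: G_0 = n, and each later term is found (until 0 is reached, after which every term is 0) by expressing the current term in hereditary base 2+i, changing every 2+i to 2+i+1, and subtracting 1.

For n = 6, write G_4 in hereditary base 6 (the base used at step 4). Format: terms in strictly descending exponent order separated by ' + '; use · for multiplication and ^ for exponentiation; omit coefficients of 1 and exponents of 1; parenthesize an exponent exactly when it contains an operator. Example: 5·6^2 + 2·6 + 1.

G_0=6  [base 2] 2^2 + 2  →[2↦3]→  3^3 + 3 = 30  −1 ⇒ G_1=29
G_1=29  [base 3] 3^3 + 2  →[3↦4]→  4^4 + 2 = 258  −1 ⇒ G_2=257
G_2=257  [base 4] 4^4 + 1  →[4↦5]→  5^5 + 1 = 3126  −1 ⇒ G_3=3125
G_3=3125  [base 5] 5^5  →[5↦6]→  6^6 = 46656  −1 ⇒ G_4=46655
G_4=46655  [base 6] 5·6^5 + 5·6^4 + 5·6^3 + 5·6^2 + 5·6 + 5  →[6↦7]→  5·7^5 + 5·7^4 + 5·7^3 + 5·7^2 + 5·7 + 5 = 98040  −1 ⇒ G_5=98039

5·6^5 + 5·6^4 + 5·6^3 + 5·6^2 + 5·6 + 5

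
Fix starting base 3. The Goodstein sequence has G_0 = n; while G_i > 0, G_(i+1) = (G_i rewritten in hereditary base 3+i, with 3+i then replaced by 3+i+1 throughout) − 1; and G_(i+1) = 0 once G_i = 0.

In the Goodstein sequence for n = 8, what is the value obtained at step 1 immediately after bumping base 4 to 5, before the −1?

11

(0) 8|_3 = 2·3 + 2 ↦ 2·4 + 2|_4 = 10 ⇒ 9
(1) 9|_4 = 2·4 + 1 ↦ 2·5 + 1|_5 = 11 ⇒ 10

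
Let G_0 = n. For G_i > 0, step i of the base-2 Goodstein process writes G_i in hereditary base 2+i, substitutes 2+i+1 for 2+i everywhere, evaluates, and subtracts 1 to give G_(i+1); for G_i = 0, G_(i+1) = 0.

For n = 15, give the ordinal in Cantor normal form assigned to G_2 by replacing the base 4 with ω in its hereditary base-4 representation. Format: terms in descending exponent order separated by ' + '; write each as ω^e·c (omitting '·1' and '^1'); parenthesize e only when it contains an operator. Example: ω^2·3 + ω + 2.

ω^(ω + 1) + ω^ω + 3

G_0 = 15. HB_2(15) = 2^(2 + 1) + 2^2 + 2 + 1. Bump = 112. G_1 = 111.
G_1 = 111. HB_3(111) = 3^(3 + 1) + 3^3 + 3. Bump = 1284. G_2 = 1283.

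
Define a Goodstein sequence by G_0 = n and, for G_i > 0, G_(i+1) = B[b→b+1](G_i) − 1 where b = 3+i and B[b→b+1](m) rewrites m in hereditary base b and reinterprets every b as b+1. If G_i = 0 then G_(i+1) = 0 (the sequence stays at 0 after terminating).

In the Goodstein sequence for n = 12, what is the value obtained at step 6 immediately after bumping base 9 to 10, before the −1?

[0] 12 ≡ 3^2 + 3 (base 3). Lift 4: 20. −1: 19.
[1] 19 ≡ 4^2 + 3 (base 4). Lift 5: 28. −1: 27.
[2] 27 ≡ 5^2 + 2 (base 5). Lift 6: 38. −1: 37.
[3] 37 ≡ 6^2 + 1 (base 6). Lift 7: 50. −1: 49.
[4] 49 ≡ 7^2 (base 7). Lift 8: 64. −1: 63.
[5] 63 ≡ 7·8 + 7 (base 8). Lift 9: 70. −1: 69.
[6] 69 ≡ 7·9 + 6 (base 9). Lift 10: 76. −1: 75.

76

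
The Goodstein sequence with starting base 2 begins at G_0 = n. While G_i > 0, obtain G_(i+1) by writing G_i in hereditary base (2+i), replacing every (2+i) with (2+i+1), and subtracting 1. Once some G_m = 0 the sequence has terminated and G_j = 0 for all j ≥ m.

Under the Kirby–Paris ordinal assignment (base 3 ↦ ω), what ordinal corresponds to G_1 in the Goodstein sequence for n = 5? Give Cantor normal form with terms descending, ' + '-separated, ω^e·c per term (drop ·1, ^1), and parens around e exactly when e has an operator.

G_0=5  [base 2] 2^2 + 1  →[2↦3]→  3^3 + 1 = 28  −1 ⇒ G_1=27
G_1=27  [base 3] 3^3  →[3↦4]→  4^4 = 256  −1 ⇒ G_2=255

ω^ω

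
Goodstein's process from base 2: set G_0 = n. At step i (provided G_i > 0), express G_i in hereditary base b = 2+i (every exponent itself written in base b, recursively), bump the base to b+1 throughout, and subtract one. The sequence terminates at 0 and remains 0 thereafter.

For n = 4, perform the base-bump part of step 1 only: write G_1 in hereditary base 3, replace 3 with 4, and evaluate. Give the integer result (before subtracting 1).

[0] 4 ≡ 2^2 (base 2). Lift 3: 27. −1: 26.
[1] 26 ≡ 2·3^2 + 2·3 + 2 (base 3). Lift 4: 42. −1: 41.

42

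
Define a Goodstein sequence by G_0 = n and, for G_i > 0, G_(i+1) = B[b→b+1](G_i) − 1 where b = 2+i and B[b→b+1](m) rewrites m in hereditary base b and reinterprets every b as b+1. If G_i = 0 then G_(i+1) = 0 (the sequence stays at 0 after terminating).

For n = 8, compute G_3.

step 0: 8 = 2^(2 + 1); sub 3 for 2: 3^(3 + 1); = 81; G_1 = 81−1 = 80
step 1: 80 = 2·3^3 + 2·3^2 + 2·3 + 2; sub 4 for 3: 2·4^4 + 2·4^2 + 2·4 + 2; = 554; G_2 = 554−1 = 553
step 2: 553 = 2·4^4 + 2·4^2 + 2·4 + 1; sub 5 for 4: 2·5^5 + 2·5^2 + 2·5 + 1; = 6311; G_3 = 6311−1 = 6310

6310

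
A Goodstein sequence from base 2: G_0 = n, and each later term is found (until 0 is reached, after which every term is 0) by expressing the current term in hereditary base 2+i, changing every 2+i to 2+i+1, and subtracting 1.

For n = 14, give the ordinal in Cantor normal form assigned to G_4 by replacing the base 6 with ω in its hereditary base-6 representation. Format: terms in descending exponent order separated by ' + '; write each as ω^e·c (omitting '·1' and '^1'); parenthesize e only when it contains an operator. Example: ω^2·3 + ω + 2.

ω^(ω + 1) + ω^5·5 + ω^4·5 + ω^3·5 + ω^2·5 + ω·5 + 5

i=0: 14 = 2^(2 + 1) + 2^2 + 2 (b=2); 2→3: 3^(3 + 1) + 3^3 + 3 = 111; 111−1 = 110
i=1: 110 = 3^(3 + 1) + 3^3 + 2 (b=3); 3→4: 4^(4 + 1) + 4^4 + 2 = 1282; 1282−1 = 1281
i=2: 1281 = 4^(4 + 1) + 4^4 + 1 (b=4); 4→5: 5^(5 + 1) + 5^5 + 1 = 18751; 18751−1 = 18750
i=3: 18750 = 5^(5 + 1) + 5^5 (b=5); 5→6: 6^(6 + 1) + 6^6 = 326592; 326592−1 = 326591
i=4: 326591 = 6^(6 + 1) + 5·6^5 + 5·6^4 + 5·6^3 + 5·6^2 + 5·6 + 5 (b=6); 6→7: 7^(7 + 1) + 5·7^5 + 5·7^4 + 5·7^3 + 5·7^2 + 5·7 + 5 = 5862841; 5862841−1 = 5862840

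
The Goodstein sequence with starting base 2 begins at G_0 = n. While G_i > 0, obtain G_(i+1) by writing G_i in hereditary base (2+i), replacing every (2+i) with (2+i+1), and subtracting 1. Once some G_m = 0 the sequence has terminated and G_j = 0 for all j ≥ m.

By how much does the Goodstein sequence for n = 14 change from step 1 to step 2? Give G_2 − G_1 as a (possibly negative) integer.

1171

[0] 14 ≡ 2^(2 + 1) + 2^2 + 2 (base 2). Lift 3: 111. −1: 110.
[1] 110 ≡ 3^(3 + 1) + 3^3 + 2 (base 3). Lift 4: 1282. −1: 1281.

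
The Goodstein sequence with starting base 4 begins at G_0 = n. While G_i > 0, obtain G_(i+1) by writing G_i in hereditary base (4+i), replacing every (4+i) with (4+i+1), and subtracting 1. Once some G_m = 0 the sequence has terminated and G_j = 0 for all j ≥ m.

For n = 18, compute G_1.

base 4: 18 = 4^2 + 2; at 5: 5^2 + 2 = 27; next = 26
base 5: 26 = 5^2 + 1; at 6: 6^2 + 1 = 37; next = 36

26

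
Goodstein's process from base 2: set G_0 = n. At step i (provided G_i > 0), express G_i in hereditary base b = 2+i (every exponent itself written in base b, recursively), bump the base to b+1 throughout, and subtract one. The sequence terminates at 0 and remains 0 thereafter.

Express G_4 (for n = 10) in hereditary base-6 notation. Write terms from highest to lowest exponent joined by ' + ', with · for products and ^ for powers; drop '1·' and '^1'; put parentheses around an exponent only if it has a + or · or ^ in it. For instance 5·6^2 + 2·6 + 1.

G_0 = 10. HB_2(10) = 2^(2 + 1) + 2. Bump = 84. G_1 = 83.
G_1 = 83. HB_3(83) = 3^(3 + 1) + 2. Bump = 1026. G_2 = 1025.
G_2 = 1025. HB_4(1025) = 4^(4 + 1) + 1. Bump = 15626. G_3 = 15625.
G_3 = 15625. HB_5(15625) = 5^(5 + 1). Bump = 279936. G_4 = 279935.
G_4 = 279935. HB_6(279935) = 5·6^6 + 5·6^5 + 5·6^4 + 5·6^3 + 5·6^2 + 5·6 + 5. Bump = 4215755. G_5 = 4215754.

5·6^6 + 5·6^5 + 5·6^4 + 5·6^3 + 5·6^2 + 5·6 + 5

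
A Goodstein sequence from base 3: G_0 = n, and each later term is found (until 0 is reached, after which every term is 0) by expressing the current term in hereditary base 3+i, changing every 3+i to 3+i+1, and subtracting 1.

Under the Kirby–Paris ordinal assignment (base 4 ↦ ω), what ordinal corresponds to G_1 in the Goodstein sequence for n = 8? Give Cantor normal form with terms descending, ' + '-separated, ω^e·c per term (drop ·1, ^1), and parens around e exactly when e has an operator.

(0) 8|_3 = 2·3 + 2 ↦ 2·4 + 2|_4 = 10 ⇒ 9
(1) 9|_4 = 2·4 + 1 ↦ 2·5 + 1|_5 = 11 ⇒ 10

ω·2 + 1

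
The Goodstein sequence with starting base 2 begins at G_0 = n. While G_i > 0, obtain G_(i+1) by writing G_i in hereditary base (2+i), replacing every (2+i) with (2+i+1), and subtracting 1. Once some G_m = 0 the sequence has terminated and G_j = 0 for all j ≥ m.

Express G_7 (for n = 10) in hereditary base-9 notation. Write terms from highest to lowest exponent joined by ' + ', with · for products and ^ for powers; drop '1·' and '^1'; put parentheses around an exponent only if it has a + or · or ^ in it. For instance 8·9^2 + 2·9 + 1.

G_0 = 10. HB_2(10) = 2^(2 + 1) + 2. Bump = 84. G_1 = 83.
G_1 = 83. HB_3(83) = 3^(3 + 1) + 2. Bump = 1026. G_2 = 1025.
G_2 = 1025. HB_4(1025) = 4^(4 + 1) + 1. Bump = 15626. G_3 = 15625.
G_3 = 15625. HB_5(15625) = 5^(5 + 1). Bump = 279936. G_4 = 279935.
G_4 = 279935. HB_6(279935) = 5·6^6 + 5·6^5 + 5·6^4 + 5·6^3 + 5·6^2 + 5·6 + 5. Bump = 4215755. G_5 = 4215754.
G_5 = 4215754. HB_7(4215754) = 5·7^7 + 5·7^5 + 5·7^4 + 5·7^3 + 5·7^2 + 5·7 + 4. Bump = 84073324. G_6 = 84073323.
G_6 = 84073323. HB_8(84073323) = 5·8^8 + 5·8^5 + 5·8^4 + 5·8^3 + 5·8^2 + 5·8 + 3. Bump = 1937434593. G_7 = 1937434592.
G_7 = 1937434592. HB_9(1937434592) = 5·9^9 + 5·9^5 + 5·9^4 + 5·9^3 + 5·9^2 + 5·9 + 2. Bump = 50000555552. G_8 = 50000555551.

5·9^9 + 5·9^5 + 5·9^4 + 5·9^3 + 5·9^2 + 5·9 + 2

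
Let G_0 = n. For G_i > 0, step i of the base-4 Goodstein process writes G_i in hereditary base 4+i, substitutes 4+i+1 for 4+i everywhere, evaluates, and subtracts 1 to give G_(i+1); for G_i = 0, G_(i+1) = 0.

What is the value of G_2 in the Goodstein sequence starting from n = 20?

G_0=20  [base 4] 4^2 + 4  →[4↦5]→  5^2 + 5 = 30  −1 ⇒ G_1=29
G_1=29  [base 5] 5^2 + 4  →[5↦6]→  6^2 + 4 = 40  −1 ⇒ G_2=39

39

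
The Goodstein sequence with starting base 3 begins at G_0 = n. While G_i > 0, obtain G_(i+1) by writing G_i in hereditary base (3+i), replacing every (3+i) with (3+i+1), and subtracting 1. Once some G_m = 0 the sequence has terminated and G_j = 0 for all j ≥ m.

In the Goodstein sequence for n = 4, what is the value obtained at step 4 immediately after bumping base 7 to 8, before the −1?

2

G_0 = 4. HB_3(4) = 3 + 1. Bump = 5. G_1 = 4.
G_1 = 4. HB_4(4) = 4. Bump = 5. G_2 = 4.
G_2 = 4. HB_5(4) = 4. Bump = 4. G_3 = 3.
G_3 = 3. HB_6(3) = 3. Bump = 3. G_4 = 2.
G_4 = 2. HB_7(2) = 2. Bump = 2. G_5 = 1.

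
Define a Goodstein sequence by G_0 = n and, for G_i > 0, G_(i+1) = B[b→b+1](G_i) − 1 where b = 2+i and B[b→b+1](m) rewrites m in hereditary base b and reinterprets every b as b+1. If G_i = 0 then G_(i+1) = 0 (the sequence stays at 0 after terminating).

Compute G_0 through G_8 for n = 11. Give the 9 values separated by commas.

(0) 11|_2 = 2^(2 + 1) + 2 + 1 ↦ 3^(3 + 1) + 3 + 1|_3 = 85 ⇒ 84
(1) 84|_3 = 3^(3 + 1) + 3 ↦ 4^(4 + 1) + 4|_4 = 1028 ⇒ 1027
(2) 1027|_4 = 4^(4 + 1) + 3 ↦ 5^(5 + 1) + 3|_5 = 15628 ⇒ 15627
(3) 15627|_5 = 5^(5 + 1) + 2 ↦ 6^(6 + 1) + 2|_6 = 279938 ⇒ 279937
(4) 279937|_6 = 6^(6 + 1) + 1 ↦ 7^(7 + 1) + 1|_7 = 5764802 ⇒ 5764801
(5) 5764801|_7 = 7^(7 + 1) ↦ 8^(8 + 1)|_8 = 134217728 ⇒ 134217727
(6) 134217727|_8 = 7·8^8 + 7·8^7 + 7·8^6 + 7·8^5 + 7·8^4 + 7·8^3 + 7·8^2 + 7·8 + 7 ↦ 7·9^9 + 7·9^7 + 7·9^6 + 7·9^5 + 7·9^4 + 7·9^3 + 7·9^2 + 7·9 + 7|_9 = 2749609303 ⇒ 2749609302
(7) 2749609302|_9 = 7·9^9 + 7·9^7 + 7·9^6 + 7·9^5 + 7·9^4 + 7·9^3 + 7·9^2 + 7·9 + 6 ↦ 7·10^10 + 7·10^7 + 7·10^6 + 7·10^5 + 7·10^4 + 7·10^3 + 7·10^2 + 7·10 + 6|_10 = 70077777776 ⇒ 70077777775

11, 84, 1027, 15627, 279937, 5764801, 134217727, 2749609302, 70077777775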